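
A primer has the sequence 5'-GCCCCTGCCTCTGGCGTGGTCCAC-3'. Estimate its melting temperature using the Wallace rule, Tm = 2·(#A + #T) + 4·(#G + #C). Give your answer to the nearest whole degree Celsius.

Base counts: A=1, T=5, G=7, C=11 (length 24).
Tm = 2·(1+5) + 4·(7+11) = 2·6 + 4·18 = 12 + 72 = 84°C.

84°C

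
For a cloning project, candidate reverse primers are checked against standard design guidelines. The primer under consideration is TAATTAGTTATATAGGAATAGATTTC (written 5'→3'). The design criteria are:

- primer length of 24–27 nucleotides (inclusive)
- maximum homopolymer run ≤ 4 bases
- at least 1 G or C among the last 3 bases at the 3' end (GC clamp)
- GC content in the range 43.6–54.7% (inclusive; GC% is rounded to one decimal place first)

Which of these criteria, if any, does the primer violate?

Fails: GC content.

Base counts: A=10, T=11, G=4, C=1 (length 26).
length: length 26 ✓
homopolymer run: longest run = 3 ✓
GC clamp: 3' end TTC has 1 G/C ✓
GC content: GC 5/26 = 19.2%, outside 43.6–54.7% ✗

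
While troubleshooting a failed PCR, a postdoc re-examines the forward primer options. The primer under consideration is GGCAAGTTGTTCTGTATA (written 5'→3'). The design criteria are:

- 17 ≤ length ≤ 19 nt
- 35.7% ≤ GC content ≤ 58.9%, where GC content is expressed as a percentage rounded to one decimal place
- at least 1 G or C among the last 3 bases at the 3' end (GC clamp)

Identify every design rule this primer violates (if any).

Fails: GC clamp.

Base counts: A=4, T=7, G=5, C=2 (length 18).
length: length 18 ✓
GC content: GC 7/18 = 38.9% ✓
GC clamp: 3' end ATA has 0 G/C, need ≥1 ✗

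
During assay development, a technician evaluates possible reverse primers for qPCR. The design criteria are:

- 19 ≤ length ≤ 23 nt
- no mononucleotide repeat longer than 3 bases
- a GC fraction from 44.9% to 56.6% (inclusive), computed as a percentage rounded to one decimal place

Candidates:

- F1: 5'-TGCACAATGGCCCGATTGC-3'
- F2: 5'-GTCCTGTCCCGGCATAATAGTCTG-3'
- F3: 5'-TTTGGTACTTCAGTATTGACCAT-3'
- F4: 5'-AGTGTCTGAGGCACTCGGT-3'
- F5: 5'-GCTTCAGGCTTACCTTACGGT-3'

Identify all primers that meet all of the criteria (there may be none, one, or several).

F5 only.

F1 (19 nt, A=4 T=4 G=5 C=6): length 19 ✓; longest run = 3 ✓; GC 11/19 = 57.9%, outside 44.9–56.6% ✗ — fails.
F2 (24 nt, A=4 T=7 G=6 C=7): length 24, outside 19–23 ✗; longest run = 3 ✓; GC 13/24 = 54.2% ✓ — fails.
F3 (23 nt, A=5 T=10 G=4 C=4): length 23 ✓; longest run = 3 ✓; GC 8/23 = 34.8%, outside 44.9–56.6% ✗ — fails.
F4 (19 nt, A=3 T=5 G=7 C=4): length 19 ✓; longest run = 2 ✓; GC 11/19 = 57.9%, outside 44.9–56.6% ✗ — fails.
F5 (21 nt, A=3 T=7 G=5 C=6): length 21 ✓; longest run = 2 ✓; GC 11/21 = 52.4% ✓ — passes.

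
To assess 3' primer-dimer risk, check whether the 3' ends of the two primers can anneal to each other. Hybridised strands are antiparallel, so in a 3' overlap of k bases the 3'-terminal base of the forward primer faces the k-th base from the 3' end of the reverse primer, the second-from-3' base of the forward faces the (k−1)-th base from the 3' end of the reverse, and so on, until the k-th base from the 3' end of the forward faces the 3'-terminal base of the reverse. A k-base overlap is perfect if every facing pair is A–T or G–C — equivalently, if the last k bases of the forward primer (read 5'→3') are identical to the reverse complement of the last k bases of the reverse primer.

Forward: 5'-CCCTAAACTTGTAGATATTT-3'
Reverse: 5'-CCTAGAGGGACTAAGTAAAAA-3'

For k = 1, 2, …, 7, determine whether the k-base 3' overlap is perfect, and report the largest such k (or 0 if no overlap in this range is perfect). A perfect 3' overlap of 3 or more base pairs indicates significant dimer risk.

Last 7 bases (5'→3') — forward …GATATTT, reverse …GTAAAAA.
Reverse complement of the reverse primer's last 7 bases: TTTTTAC; its first k bases are the reverse complement of the reverse primer's last k bases, so a perfect k-base overlap needs the forward primer's last k bases to equal them.
Comparing (forward last k vs required): k=1: T vs T ✓; k=2: TT vs TT ✓; k=3: TTT vs TTT ✓; k=4: ATTT vs TTTT ✗; k=5: TATTT vs TTTTT ✗; k=6: ATATTT vs TTTTTA ✗; k=7: GATATTT vs TTTTTAC ✗.
Perfect overlaps at k = 1, 2, 3; the largest is 3.

Longest perfect overlap: 3 complementary base pairs; significant dimer risk (threshold 3).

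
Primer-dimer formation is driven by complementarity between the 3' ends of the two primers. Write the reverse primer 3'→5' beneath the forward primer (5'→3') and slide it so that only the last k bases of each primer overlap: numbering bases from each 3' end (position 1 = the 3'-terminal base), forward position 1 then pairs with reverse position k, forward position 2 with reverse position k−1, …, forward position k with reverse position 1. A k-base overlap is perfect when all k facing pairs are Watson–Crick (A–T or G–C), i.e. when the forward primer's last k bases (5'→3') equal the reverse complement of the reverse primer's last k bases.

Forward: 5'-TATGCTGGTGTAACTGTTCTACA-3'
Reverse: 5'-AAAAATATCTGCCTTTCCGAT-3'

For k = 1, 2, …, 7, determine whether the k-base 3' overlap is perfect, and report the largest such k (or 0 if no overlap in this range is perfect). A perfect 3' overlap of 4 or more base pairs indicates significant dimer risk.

Longest perfect overlap: 1 complementary base pair; below the dimer-risk threshold (threshold 4).

Last 7 bases (5'→3') — forward …TTCTACA, reverse …TTCCGAT.
Reverse complement of the reverse primer's last 7 bases: ATCGGAA; its first k bases are the reverse complement of the reverse primer's last k bases, so a perfect k-base overlap needs the forward primer's last k bases to equal them.
Comparing (forward last k vs required): k=1: A vs A ✓; k=2: CA vs AT ✗; k=3: ACA vs ATC ✗; k=4: TACA vs ATCG ✗; k=5: CTACA vs ATCGG ✗; k=6: TCTACA vs ATCGGA ✗; k=7: TTCTACA vs ATCGGAA ✗.
Only k = 1 is perfect, so the longest perfect 3' overlap is 1.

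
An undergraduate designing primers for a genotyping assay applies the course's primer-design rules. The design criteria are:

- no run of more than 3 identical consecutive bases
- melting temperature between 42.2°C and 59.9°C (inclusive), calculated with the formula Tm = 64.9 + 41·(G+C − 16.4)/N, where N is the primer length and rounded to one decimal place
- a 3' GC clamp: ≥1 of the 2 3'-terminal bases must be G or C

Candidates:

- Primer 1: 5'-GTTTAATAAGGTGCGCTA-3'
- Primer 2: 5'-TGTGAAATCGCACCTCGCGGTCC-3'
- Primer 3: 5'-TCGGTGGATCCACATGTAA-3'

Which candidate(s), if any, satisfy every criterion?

None of the candidates satisfy all criteria.

Primer 1 (18 nt, A=5 T=6 G=5 C=2): longest run = 3 ✓; Tm = 64.9 + 41·(7 − 16.4)/18 = 43.5°C ✓; 3' end TA has 0 G/C, need ≥1 ✗ — fails.
Primer 2 (23 nt, A=4 T=5 G=6 C=8): longest run = 3 ✓; Tm = 64.9 + 41·(14 − 16.4)/23 = 60.6°C, outside 42.2–59.9°C ✗; 3' end CC has 2 G/C ✓ — fails.
Primer 3 (19 nt, A=5 T=5 G=5 C=4): longest run = 2 ✓; Tm = 64.9 + 41·(9 − 16.4)/19 = 48.9°C ✓; 3' end AA has 0 G/C, need ≥1 ✗ — fails.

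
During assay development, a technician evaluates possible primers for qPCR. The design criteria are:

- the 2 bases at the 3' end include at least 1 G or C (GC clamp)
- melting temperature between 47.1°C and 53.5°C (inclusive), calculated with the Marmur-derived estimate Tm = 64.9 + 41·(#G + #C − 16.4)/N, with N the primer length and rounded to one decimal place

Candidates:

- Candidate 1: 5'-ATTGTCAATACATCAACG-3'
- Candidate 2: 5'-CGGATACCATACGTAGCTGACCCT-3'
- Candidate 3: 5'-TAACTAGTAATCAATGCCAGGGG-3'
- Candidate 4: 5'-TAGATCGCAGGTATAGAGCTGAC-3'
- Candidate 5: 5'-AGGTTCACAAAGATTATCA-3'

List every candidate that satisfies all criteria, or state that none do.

Candidate 1 (18 nt, A=7 T=5 G=2 C=4): 3' end CG has 2 G/C ✓; Tm = 64.9 + 41·(6 − 16.4)/18 = 41.2°C, outside 47.1–53.5°C ✗ — fails.
Candidate 2 (24 nt, A=6 T=5 G=5 C=8): 3' end CT has 1 G/C ✓; Tm = 64.9 + 41·(13 − 16.4)/24 = 59.1°C, outside 47.1–53.5°C ✗ — fails.
Candidate 3 (23 nt, A=8 T=5 G=6 C=4): 3' end GG has 2 G/C ✓; Tm = 64.9 + 41·(10 − 16.4)/23 = 53.5°C ✓ — passes.
Candidate 4 (23 nt, A=7 T=5 G=7 C=4): 3' end AC has 1 G/C ✓; Tm = 64.9 + 41·(11 − 16.4)/23 = 55.3°C, outside 47.1–53.5°C ✗ — fails.
Candidate 5 (19 nt, A=8 T=5 G=3 C=3): 3' end CA has 1 G/C ✓; Tm = 64.9 + 41·(6 − 16.4)/19 = 42.5°C, outside 47.1–53.5°C ✗ — fails.

Candidate 3 only.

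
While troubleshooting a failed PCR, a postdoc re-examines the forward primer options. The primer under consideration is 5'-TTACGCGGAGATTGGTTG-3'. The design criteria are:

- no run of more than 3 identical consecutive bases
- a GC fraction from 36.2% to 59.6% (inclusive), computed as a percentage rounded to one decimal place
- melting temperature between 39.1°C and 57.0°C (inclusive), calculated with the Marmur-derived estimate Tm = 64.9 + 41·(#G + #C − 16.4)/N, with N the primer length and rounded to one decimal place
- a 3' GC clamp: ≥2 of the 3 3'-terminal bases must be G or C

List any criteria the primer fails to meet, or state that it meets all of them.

Fails: GC clamp.

Base counts: A=3, T=6, G=7, C=2 (length 18).
homopolymer run: longest run = 2 ✓
GC content: GC 9/18 = 50.0% ✓
Tm: Tm = 64.9 + 41·(9 − 16.4)/18 = 48.0°C ✓
GC clamp: 3' end TTG has 1 G/C, need ≥2 ✗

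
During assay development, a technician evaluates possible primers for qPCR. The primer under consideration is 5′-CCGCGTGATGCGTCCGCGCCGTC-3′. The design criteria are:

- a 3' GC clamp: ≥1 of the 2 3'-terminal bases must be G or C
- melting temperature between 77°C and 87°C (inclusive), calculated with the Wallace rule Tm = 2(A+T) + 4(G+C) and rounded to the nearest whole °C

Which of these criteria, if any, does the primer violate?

Meets all criteria.

Base counts: A=1, T=4, G=8, C=10 (length 23).
GC clamp: 3' end TC has 1 G/C ✓
Tm: Tm = 2·5 + 4·18 = 82°C ✓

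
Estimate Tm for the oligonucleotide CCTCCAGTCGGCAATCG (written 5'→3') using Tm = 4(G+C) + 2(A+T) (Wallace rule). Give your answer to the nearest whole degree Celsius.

56°C

Base counts: A=3, T=3, G=4, C=7 (length 17).
Tm = 2·(3+3) + 4·(4+7) = 2·6 + 4·11 = 12 + 44 = 56°C.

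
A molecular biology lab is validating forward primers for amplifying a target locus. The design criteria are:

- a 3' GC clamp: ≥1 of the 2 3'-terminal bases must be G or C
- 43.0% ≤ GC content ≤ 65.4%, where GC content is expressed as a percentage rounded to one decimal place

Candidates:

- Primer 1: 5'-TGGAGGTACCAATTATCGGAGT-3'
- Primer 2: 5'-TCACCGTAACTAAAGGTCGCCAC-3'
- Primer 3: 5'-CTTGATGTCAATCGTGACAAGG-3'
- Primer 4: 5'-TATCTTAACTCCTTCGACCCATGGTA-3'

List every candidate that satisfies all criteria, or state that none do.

Primer 1 (22 nt, A=6 T=6 G=7 C=3): 3' end GT has 1 G/C ✓; GC 10/22 = 45.5% ✓ — passes.
Primer 2 (23 nt, A=7 T=4 G=4 C=8): 3' end AC has 1 G/C ✓; GC 12/23 = 52.2% ✓ — passes.
Primer 3 (22 nt, A=6 T=6 G=6 C=4): 3' end GG has 2 G/C ✓; GC 10/22 = 45.5% ✓ — passes.
Primer 4 (26 nt, A=6 T=9 G=3 C=8): 3' end TA has 0 G/C, need ≥1 ✗; GC 11/26 = 42.3%, outside 43.0–65.4% ✗ — fails.

Primer 1, Primer 2 and Primer 3.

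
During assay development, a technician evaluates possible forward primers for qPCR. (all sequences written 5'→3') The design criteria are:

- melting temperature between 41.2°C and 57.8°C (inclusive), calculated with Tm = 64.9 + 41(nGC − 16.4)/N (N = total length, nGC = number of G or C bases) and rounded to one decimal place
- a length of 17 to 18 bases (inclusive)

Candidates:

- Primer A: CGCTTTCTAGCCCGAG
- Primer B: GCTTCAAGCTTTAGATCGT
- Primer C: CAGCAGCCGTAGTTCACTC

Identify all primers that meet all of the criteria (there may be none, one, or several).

None of the candidates satisfy all criteria.

Primer A (16 nt, A=2 T=4 G=4 C=6): Tm = 64.9 + 41·(10 − 16.4)/16 = 48.5°C ✓; length 16, outside 17–18 ✗ — fails.
Primer B (19 nt, A=4 T=7 G=4 C=4): Tm = 64.9 + 41·(8 − 16.4)/19 = 46.8°C ✓; length 19, outside 17–18 ✗ — fails.
Primer C (19 nt, A=4 T=4 G=4 C=7): Tm = 64.9 + 41·(11 − 16.4)/19 = 53.2°C ✓; length 19, outside 17–18 ✗ — fails.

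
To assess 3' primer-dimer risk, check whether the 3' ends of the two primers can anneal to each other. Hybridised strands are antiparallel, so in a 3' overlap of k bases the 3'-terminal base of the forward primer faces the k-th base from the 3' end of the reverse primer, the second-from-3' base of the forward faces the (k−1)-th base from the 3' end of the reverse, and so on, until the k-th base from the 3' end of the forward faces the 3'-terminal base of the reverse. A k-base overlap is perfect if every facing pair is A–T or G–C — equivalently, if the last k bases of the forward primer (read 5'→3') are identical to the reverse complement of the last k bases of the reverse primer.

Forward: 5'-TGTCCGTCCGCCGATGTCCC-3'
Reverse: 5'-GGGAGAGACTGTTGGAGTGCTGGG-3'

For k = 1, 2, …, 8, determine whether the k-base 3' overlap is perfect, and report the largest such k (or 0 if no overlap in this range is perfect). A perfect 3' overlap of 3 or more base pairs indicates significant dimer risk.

Last 8 bases (5'→3') — forward …GATGTCCC, reverse …GTGCTGGG.
Reverse complement of the reverse primer's last 8 bases: CCCAGCAC; its first k bases are the reverse complement of the reverse primer's last k bases, so a perfect k-base overlap needs the forward primer's last k bases to equal them.
Comparing (forward last k vs required): k=1: C vs C ✓; k=2: CC vs CC ✓; k=3: CCC vs CCC ✓; k=4: TCCC vs CCCA ✗; k=5: GTCCC vs CCCAG ✗; k=6: TGTCCC vs CCCAGC ✗; k=7: ATGTCCC vs CCCAGCA ✗; k=8: GATGTCCC vs CCCAGCAC ✗.
Perfect overlaps at k = 1, 2, 3; the largest is 3.

Longest perfect overlap: 3 complementary base pairs; significant dimer risk (threshold 3).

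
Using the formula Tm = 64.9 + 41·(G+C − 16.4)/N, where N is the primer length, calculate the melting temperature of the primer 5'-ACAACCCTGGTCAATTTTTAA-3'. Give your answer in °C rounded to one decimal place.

Base counts: A=7, T=7, G=2, C=5; G+C = 7, N = 21.
Tm = 64.9 + 41·(7 − 16.4)/21 = 64.9 + -385.40/21 = 46.5°C.

46.5°C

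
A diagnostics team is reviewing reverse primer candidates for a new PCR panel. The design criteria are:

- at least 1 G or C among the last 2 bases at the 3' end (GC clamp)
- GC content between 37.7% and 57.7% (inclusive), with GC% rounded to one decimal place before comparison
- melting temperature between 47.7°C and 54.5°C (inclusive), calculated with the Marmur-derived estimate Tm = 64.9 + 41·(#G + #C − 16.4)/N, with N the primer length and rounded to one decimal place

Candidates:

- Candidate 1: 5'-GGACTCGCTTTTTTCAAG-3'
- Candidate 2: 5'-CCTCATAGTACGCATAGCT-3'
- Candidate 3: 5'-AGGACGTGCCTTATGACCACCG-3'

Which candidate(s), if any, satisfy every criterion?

Candidate 2 only.

Candidate 1 (18 nt, A=3 T=7 G=4 C=4): 3' end AG has 1 G/C ✓; GC 8/18 = 44.4% ✓; Tm = 64.9 + 41·(8 − 16.4)/18 = 45.8°C, outside 47.7–54.5°C ✗ — fails.
Candidate 2 (19 nt, A=5 T=5 G=3 C=6): 3' end CT has 1 G/C ✓; GC 9/19 = 47.4% ✓; Tm = 64.9 + 41·(9 − 16.4)/19 = 48.9°C ✓ — passes.
Candidate 3 (22 nt, A=5 T=4 G=6 C=7): 3' end CG has 2 G/C ✓; GC 13/22 = 59.1%, outside 37.7–57.7% ✗; Tm = 64.9 + 41·(13 − 16.4)/22 = 58.6°C, outside 47.7–54.5°C ✗ — fails.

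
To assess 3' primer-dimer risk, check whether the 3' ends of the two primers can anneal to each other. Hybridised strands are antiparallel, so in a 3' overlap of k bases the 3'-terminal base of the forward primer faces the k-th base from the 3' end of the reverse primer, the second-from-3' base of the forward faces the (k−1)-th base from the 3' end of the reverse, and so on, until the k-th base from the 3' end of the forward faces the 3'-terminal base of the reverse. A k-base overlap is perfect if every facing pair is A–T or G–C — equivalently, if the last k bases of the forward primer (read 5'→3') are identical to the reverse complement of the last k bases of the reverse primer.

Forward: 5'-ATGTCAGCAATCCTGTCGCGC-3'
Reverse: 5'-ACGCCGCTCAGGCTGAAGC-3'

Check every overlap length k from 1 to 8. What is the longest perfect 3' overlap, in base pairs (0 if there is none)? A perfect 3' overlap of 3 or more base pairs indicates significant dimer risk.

Longest perfect overlap: 2 complementary base pairs; below the dimer-risk threshold (threshold 3).

Last 8 bases (5'→3') — forward …TGTCGCGC, reverse …GCTGAAGC.
Reverse complement of the reverse primer's last 8 bases: GCTTCAGC; its first k bases are the reverse complement of the reverse primer's last k bases, so a perfect k-base overlap needs the forward primer's last k bases to equal them.
Comparing (forward last k vs required): k=1: C vs G ✗; k=2: GC vs GC ✓; k=3: CGC vs GCT ✗; k=4: GCGC vs GCTT ✗; k=5: CGCGC vs GCTTC ✗; k=6: TCGCGC vs GCTTCA ✗; k=7: GTCGCGC vs GCTTCAG ✗; k=8: TGTCGCGC vs GCTTCAGC ✗.
Only k = 2 is perfect, so the longest perfect 3' overlap is 2.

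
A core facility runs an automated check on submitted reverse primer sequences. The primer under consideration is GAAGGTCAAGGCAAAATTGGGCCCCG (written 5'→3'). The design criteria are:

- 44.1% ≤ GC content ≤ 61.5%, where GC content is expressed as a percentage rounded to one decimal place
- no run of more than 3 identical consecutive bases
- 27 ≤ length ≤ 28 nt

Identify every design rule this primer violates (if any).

Base counts: A=8, T=3, G=9, C=6 (length 26).
GC content: GC 15/26 = 57.7% ✓
homopolymer run: longest run = 4, exceeds 3 ✗
length: length 26, outside 27–28 ✗

Fails: homopolymer run, length.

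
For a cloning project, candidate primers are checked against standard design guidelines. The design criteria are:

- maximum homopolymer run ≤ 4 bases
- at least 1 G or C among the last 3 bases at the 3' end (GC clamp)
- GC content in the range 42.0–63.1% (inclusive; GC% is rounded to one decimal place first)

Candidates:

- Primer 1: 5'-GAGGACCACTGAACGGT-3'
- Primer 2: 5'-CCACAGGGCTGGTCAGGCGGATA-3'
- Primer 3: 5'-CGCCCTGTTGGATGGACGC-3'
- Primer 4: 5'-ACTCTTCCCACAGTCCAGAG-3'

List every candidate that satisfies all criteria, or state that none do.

Primer 1 (17 nt, A=5 T=2 G=6 C=4): longest run = 2 ✓; 3' end GGT has 2 G/C ✓; GC 10/17 = 58.8% ✓ — passes.
Primer 2 (23 nt, A=5 T=3 G=9 C=6): longest run = 3 ✓; 3' end ATA has 0 G/C, need ≥1 ✗; GC 15/23 = 65.2%, outside 42.0–63.1% ✗ — fails.
Primer 3 (19 nt, A=2 T=4 G=7 C=6): longest run = 3 ✓; 3' end CGC has 3 G/C ✓; GC 13/19 = 68.4%, outside 42.0–63.1% ✗ — fails.
Primer 4 (20 nt, A=5 T=4 G=3 C=8): longest run = 3 ✓; 3' end GAG has 2 G/C ✓; GC 11/20 = 55.0% ✓ — passes.

Primer 1 and Primer 4.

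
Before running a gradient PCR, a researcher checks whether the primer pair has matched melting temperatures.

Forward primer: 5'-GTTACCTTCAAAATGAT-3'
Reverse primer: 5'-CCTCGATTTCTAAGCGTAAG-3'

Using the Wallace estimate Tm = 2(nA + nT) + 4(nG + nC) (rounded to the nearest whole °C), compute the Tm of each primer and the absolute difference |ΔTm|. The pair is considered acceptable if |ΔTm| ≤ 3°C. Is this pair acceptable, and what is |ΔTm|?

Forward: A=6 T=6 G=2 C=3 → Tm = 2·12 + 4·5 = 44°C.
Reverse: A=5 T=6 G=4 C=5 → Tm = 2·11 + 4·9 = 58°C.
|ΔTm| = |44 − 58| = 14°C, > 3°C.

|ΔTm| = 14°C; the pair is not acceptable.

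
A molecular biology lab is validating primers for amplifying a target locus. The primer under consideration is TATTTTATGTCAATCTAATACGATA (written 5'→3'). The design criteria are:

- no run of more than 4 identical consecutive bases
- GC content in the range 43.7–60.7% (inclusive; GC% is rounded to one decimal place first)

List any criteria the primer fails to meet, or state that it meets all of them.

Fails: GC content.

Base counts: A=9, T=11, G=2, C=3 (length 25).
homopolymer run: longest run = 4 ✓
GC content: GC 5/25 = 20.0%, outside 43.7–60.7% ✗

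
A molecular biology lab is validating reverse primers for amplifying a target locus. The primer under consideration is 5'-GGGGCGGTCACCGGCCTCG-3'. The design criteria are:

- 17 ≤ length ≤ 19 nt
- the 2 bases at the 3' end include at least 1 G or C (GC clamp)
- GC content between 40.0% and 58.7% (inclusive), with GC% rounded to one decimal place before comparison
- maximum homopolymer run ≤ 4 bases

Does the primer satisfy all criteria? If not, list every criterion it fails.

Fails: GC content.

Base counts: A=1, T=2, G=9, C=7 (length 19).
length: length 19 ✓
GC clamp: 3' end CG has 2 G/C ✓
GC content: GC 16/19 = 84.2%, outside 40.0–58.7% ✗
homopolymer run: longest run = 4 ✓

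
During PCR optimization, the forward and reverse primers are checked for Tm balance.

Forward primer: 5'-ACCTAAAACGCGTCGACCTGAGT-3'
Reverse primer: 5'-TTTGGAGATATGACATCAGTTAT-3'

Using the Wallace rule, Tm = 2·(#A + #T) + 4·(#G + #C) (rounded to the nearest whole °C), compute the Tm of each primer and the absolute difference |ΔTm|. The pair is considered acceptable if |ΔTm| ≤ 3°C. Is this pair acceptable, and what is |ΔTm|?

|ΔTm| = 10°C; the pair is not acceptable.

Forward: A=7 T=4 G=5 C=7 → Tm = 2·11 + 4·12 = 70°C.
Reverse: A=7 T=9 G=5 C=2 → Tm = 2·16 + 4·7 = 60°C.
|ΔTm| = |70 − 60| = 10°C, > 3°C.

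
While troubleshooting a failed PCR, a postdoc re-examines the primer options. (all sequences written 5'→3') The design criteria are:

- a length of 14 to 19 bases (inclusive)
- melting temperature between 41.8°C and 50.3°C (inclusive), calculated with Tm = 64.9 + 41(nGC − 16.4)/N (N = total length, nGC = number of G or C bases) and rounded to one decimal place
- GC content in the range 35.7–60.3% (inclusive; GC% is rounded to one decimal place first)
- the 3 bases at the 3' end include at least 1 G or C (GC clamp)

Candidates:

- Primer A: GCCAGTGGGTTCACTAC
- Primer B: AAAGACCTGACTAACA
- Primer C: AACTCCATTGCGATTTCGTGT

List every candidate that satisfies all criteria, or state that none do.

Primer A (17 nt, A=3 T=4 G=5 C=5): length 17 ✓; Tm = 64.9 + 41·(10 − 16.4)/17 = 49.5°C ✓; GC 10/17 = 58.8% ✓; 3' end TAC has 1 G/C ✓ — passes.
Primer B (16 nt, A=8 T=2 G=2 C=4): length 16 ✓; Tm = 64.9 + 41·(6 − 16.4)/16 = 38.3°C, outside 41.8–50.3°C ✗; GC 6/16 = 37.5% ✓; 3' end ACA has 1 G/C ✓ — fails.
Primer C (21 nt, A=4 T=8 G=4 C=5): length 21, outside 14–19 ✗; Tm = 64.9 + 41·(9 − 16.4)/21 = 50.5°C, outside 41.8–50.3°C ✗; GC 9/21 = 42.9% ✓; 3' end TGT has 1 G/C ✓ — fails.

Primer A only.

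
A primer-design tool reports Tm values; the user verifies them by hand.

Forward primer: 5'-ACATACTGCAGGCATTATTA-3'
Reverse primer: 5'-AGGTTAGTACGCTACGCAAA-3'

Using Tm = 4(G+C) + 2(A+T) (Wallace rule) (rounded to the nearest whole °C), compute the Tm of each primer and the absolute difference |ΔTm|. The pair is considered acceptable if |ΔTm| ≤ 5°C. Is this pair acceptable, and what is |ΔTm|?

|ΔTm| = 4°C; the pair is acceptable.

Forward: A=7 T=6 G=3 C=4 → Tm = 2·13 + 4·7 = 54°C.
Reverse: A=7 T=4 G=5 C=4 → Tm = 2·11 + 4·9 = 58°C.
|ΔTm| = |54 − 58| = 4°C, ≤ 5°C.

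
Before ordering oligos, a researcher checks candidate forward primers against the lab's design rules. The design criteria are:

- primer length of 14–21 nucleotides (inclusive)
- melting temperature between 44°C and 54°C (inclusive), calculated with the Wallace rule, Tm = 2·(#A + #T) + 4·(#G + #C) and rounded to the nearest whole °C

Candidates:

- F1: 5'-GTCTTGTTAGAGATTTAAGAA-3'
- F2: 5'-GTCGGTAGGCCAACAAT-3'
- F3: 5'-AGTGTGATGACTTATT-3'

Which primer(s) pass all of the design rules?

F1 and F2.

F1 (21 nt, A=7 T=8 G=5 C=1): length 21 ✓; Tm = 2·15 + 4·6 = 54°C ✓ — passes.
F2 (17 nt, A=5 T=3 G=5 C=4): length 17 ✓; Tm = 2·8 + 4·9 = 52°C ✓ — passes.
F3 (16 nt, A=4 T=7 G=4 C=1): length 16 ✓; Tm = 2·11 + 4·5 = 42°C, outside 44–54°C ✗ — fails.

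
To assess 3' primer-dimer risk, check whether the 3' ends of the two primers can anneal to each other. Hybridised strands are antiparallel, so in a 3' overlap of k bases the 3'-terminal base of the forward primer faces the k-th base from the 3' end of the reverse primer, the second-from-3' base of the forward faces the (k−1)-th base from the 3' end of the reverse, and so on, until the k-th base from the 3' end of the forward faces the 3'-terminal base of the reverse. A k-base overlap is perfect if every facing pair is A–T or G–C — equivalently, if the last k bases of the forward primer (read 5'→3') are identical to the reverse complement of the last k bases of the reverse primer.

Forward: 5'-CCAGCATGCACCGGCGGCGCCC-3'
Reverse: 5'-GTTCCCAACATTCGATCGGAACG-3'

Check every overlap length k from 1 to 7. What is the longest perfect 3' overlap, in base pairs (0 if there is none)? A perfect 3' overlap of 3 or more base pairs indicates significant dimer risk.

Longest perfect overlap: 1 complementary base pair; below the dimer-risk threshold (threshold 3).

Last 7 bases (5'→3') — forward …GGCGCCC, reverse …CGGAACG.
Reverse complement of the reverse primer's last 7 bases: CGTTCCG; its first k bases are the reverse complement of the reverse primer's last k bases, so a perfect k-base overlap needs the forward primer's last k bases to equal them.
Comparing (forward last k vs required): k=1: C vs C ✓; k=2: CC vs CG ✗; k=3: CCC vs CGT ✗; k=4: GCCC vs CGTT ✗; k=5: CGCCC vs CGTTC ✗; k=6: GCGCCC vs CGTTCC ✗; k=7: GGCGCCC vs CGTTCCG ✗.
Only k = 1 is perfect, so the longest perfect 3' overlap is 1.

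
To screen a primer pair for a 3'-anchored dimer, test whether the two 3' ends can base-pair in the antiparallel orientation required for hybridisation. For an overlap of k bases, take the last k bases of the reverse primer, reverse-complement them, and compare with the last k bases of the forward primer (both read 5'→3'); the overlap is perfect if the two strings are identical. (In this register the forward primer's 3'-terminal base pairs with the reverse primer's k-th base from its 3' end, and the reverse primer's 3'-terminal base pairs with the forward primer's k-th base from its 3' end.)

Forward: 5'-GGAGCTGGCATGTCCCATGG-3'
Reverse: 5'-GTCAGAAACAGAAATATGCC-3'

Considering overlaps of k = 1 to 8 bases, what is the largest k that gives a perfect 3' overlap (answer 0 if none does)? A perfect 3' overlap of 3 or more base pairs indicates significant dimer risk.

Last 8 bases (5'→3') — forward …TCCCATGG, reverse …AATATGCC.
Reverse complement of the reverse primer's last 8 bases: GGCATATT; its first k bases are the reverse complement of the reverse primer's last k bases, so a perfect k-base overlap needs the forward primer's last k bases to equal them.
Comparing (forward last k vs required): k=1: G vs G ✓; k=2: GG vs GG ✓; k=3: TGG vs GGC ✗; k=4: ATGG vs GGCA ✗; k=5: CATGG vs GGCAT ✗; k=6: CCATGG vs GGCATA ✗; k=7: CCCATGG vs GGCATAT ✗; k=8: TCCCATGG vs GGCATATT ✗.
Perfect overlaps at k = 1, 2; the largest is 2.

Longest perfect overlap: 2 complementary base pairs; below the dimer-risk threshold (threshold 3).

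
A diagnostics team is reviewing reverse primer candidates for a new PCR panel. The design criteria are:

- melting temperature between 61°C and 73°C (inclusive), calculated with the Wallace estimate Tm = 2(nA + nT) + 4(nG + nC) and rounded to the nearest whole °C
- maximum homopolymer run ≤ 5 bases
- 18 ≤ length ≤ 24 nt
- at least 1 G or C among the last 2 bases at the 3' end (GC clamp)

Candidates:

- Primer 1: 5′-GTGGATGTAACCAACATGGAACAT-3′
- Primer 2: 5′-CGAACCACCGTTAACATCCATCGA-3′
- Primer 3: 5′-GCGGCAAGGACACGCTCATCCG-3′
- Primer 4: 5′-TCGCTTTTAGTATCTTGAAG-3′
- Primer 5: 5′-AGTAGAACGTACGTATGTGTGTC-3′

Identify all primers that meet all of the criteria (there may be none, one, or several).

Primer 2 and Primer 5.

Primer 1 (24 nt, A=9 T=5 G=6 C=4): Tm = 2·14 + 4·10 = 68°C ✓; longest run = 2 ✓; length 24 ✓; 3' end AT has 0 G/C, need ≥1 ✗ — fails.
Primer 2 (24 nt, A=8 T=4 G=3 C=9): Tm = 2·12 + 4·12 = 72°C ✓; longest run = 2 ✓; length 24 ✓; 3' end GA has 1 G/C ✓ — passes.
Primer 3 (22 nt, A=5 T=2 G=7 C=8): Tm = 2·7 + 4·15 = 74°C, outside 61–73°C ✗; longest run = 2 ✓; length 22 ✓; 3' end CG has 2 G/C ✓ — fails.
Primer 4 (20 nt, A=4 T=9 G=4 C=3): Tm = 2·13 + 4·7 = 54°C, outside 61–73°C ✗; longest run = 4 ✓; length 20 ✓; 3' end AG has 1 G/C ✓ — fails.
Primer 5 (23 nt, A=6 T=7 G=7 C=3): Tm = 2·13 + 4·10 = 66°C ✓; longest run = 2 ✓; length 23 ✓; 3' end TC has 1 G/C ✓ — passes.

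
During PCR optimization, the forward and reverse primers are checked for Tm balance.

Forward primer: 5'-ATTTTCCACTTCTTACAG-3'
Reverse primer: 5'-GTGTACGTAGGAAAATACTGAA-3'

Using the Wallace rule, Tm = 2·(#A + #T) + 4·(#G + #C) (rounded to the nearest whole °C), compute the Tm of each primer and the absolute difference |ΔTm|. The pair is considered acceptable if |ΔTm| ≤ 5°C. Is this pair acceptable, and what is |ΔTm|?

Forward: A=4 T=8 G=1 C=5 → Tm = 2·12 + 4·6 = 48°C.
Reverse: A=9 T=5 G=6 C=2 → Tm = 2·14 + 4·8 = 60°C.
|ΔTm| = |48 − 60| = 12°C, > 5°C.

|ΔTm| = 12°C; the pair is not acceptable.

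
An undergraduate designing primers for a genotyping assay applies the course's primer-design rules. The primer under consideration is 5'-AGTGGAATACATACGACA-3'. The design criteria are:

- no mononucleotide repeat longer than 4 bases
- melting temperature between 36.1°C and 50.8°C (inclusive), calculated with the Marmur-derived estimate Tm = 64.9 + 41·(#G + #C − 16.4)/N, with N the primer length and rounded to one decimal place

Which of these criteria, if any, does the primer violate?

Meets all criteria.

Base counts: A=8, T=3, G=4, C=3 (length 18).
homopolymer run: longest run = 2 ✓
Tm: Tm = 64.9 + 41·(7 − 16.4)/18 = 43.5°C ✓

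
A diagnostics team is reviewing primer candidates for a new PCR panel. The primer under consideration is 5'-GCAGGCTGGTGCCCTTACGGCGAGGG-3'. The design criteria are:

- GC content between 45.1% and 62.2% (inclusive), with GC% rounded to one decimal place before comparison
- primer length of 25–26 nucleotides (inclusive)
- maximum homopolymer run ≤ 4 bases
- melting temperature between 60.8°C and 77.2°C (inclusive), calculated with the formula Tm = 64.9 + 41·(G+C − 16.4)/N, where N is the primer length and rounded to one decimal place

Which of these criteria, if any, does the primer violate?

Fails: GC content.

Base counts: A=3, T=4, G=12, C=7 (length 26).
GC content: GC 19/26 = 73.1%, outside 45.1–62.2% ✗
length: length 26 ✓
homopolymer run: longest run = 3 ✓
Tm: Tm = 64.9 + 41·(19 − 16.4)/26 = 69.0°C ✓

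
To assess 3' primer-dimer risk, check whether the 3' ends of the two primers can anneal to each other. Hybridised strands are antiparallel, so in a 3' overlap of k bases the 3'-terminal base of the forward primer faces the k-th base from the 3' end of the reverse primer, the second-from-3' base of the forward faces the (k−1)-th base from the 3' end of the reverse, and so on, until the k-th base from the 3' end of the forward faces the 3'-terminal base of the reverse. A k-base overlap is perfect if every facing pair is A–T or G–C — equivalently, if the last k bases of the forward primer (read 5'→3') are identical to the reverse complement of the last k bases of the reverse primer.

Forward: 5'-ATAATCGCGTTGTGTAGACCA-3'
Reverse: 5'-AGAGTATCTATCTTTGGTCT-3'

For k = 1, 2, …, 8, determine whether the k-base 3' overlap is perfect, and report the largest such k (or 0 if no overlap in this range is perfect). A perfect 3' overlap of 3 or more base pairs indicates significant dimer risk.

Longest perfect overlap: 6 complementary base pairs; significant dimer risk (threshold 3).

Last 8 bases (5'→3') — forward …GTAGACCA, reverse …TTTGGTCT.
Reverse complement of the reverse primer's last 8 bases: AGACCAAA; its first k bases are the reverse complement of the reverse primer's last k bases, so a perfect k-base overlap needs the forward primer's last k bases to equal them.
Comparing (forward last k vs required): k=1: A vs A ✓; k=2: CA vs AG ✗; k=3: CCA vs AGA ✗; k=4: ACCA vs AGAC ✗; k=5: GACCA vs AGACC ✗; k=6: AGACCA vs AGACCA ✓; k=7: TAGACCA vs AGACCAA ✗; k=8: GTAGACCA vs AGACCAAA ✗.
Perfect overlaps at k = 1, 6; the largest is 6.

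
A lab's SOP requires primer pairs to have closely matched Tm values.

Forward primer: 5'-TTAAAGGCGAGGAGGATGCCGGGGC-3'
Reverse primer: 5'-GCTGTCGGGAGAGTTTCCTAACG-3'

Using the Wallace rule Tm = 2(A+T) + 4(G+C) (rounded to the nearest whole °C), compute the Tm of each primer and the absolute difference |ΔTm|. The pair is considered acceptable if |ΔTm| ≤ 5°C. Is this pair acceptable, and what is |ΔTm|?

Forward: A=6 T=3 G=12 C=4 → Tm = 2·9 + 4·16 = 82°C.
Reverse: A=4 T=6 G=8 C=5 → Tm = 2·10 + 4·13 = 72°C.
|ΔTm| = |82 − 72| = 10°C, > 5°C.

|ΔTm| = 10°C; the pair is not acceptable.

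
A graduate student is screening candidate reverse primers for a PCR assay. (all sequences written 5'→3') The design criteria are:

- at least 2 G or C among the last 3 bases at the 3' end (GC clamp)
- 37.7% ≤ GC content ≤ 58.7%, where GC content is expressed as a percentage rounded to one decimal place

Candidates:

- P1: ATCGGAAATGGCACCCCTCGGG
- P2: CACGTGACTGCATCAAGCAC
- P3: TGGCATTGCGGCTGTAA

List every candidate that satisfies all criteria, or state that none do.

P1 (22 nt, A=5 T=3 G=7 C=7): 3' end GGG has 3 G/C ✓; GC 14/22 = 63.6%, outside 37.7–58.7% ✗ — fails.
P2 (20 nt, A=6 T=3 G=4 C=7): 3' end CAC has 2 G/C ✓; GC 11/20 = 55.0% ✓ — passes.
P3 (17 nt, A=3 T=5 G=6 C=3): 3' end TAA has 0 G/C, need ≥2 ✗; GC 9/17 = 52.9% ✓ — fails.

P2 only.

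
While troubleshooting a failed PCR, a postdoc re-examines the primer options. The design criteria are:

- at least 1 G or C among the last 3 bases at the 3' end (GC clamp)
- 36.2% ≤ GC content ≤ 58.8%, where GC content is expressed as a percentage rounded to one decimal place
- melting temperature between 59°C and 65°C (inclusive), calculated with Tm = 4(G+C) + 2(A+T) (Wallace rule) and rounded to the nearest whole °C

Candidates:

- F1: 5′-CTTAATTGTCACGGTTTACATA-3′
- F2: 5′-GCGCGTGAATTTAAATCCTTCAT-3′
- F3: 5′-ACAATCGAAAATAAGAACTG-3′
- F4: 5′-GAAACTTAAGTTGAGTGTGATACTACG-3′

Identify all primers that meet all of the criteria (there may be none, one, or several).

F2 only.

F1 (22 nt, A=6 T=9 G=3 C=4): 3' end ATA has 0 G/C, need ≥1 ✗; GC 7/22 = 31.8%, outside 36.2–58.8% ✗; Tm = 2·15 + 4·7 = 58°C, outside 59–65°C ✗ — fails.
F2 (23 nt, A=6 T=8 G=4 C=5): 3' end CAT has 1 G/C ✓; GC 9/23 = 39.1% ✓; Tm = 2·14 + 4·9 = 64°C ✓ — passes.
F3 (20 nt, A=11 T=3 G=3 C=3): 3' end CTG has 2 G/C ✓; GC 6/20 = 30.0%, outside 36.2–58.8% ✗; Tm = 2·14 + 4·6 = 52°C, outside 59–65°C ✗ — fails.
F4 (27 nt, A=9 T=8 G=7 C=3): 3' end ACG has 2 G/C ✓; GC 10/27 = 37.0% ✓; Tm = 2·17 + 4·10 = 74°C, outside 59–65°C ✗ — fails.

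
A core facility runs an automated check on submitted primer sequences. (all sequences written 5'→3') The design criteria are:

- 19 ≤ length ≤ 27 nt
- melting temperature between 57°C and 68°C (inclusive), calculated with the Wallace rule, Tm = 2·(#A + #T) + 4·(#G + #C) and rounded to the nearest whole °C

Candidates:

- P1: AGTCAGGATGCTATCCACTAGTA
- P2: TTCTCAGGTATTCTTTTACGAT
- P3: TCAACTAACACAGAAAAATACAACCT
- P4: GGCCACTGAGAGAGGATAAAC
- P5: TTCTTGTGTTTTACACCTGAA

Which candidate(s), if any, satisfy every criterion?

P1 (23 nt, A=7 T=6 G=5 C=5): length 23 ✓; Tm = 2·13 + 4·10 = 66°C ✓ — passes.
P2 (22 nt, A=4 T=11 G=3 C=4): length 22 ✓; Tm = 2·15 + 4·7 = 58°C ✓ — passes.
P3 (26 nt, A=14 T=4 G=1 C=7): length 26 ✓; Tm = 2·18 + 4·8 = 68°C ✓ — passes.
P4 (21 nt, A=8 T=2 G=7 C=4): length 21 ✓; Tm = 2·10 + 4·11 = 64°C ✓ — passes.
P5 (21 nt, A=4 T=10 G=3 C=4): length 21 ✓; Tm = 2·14 + 4·7 = 56°C, outside 57–68°C ✗ — fails.

P1, P2, P3 and P4.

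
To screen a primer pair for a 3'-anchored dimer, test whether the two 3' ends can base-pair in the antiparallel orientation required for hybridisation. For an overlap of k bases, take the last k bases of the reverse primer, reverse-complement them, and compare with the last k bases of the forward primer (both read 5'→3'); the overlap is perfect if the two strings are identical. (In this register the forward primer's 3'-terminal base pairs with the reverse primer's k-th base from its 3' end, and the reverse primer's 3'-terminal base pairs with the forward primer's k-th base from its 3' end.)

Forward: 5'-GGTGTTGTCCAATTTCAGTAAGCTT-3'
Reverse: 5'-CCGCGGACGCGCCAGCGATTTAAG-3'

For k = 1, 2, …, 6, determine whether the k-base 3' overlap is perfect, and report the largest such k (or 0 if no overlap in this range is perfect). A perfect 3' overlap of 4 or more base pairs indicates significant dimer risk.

Longest perfect overlap: 3 complementary base pairs; below the dimer-risk threshold (threshold 4).

Last 6 bases (5'→3') — forward …AAGCTT, reverse …TTTAAG.
Reverse complement of the reverse primer's last 6 bases: CTTAAA; its first k bases are the reverse complement of the reverse primer's last k bases, so a perfect k-base overlap needs the forward primer's last k bases to equal them.
Comparing (forward last k vs required): k=1: T vs C ✗; k=2: TT vs CT ✗; k=3: CTT vs CTT ✓; k=4: GCTT vs CTTA ✗; k=5: AGCTT vs CTTAA ✗; k=6: AAGCTT vs CTTAAA ✗.
Only k = 3 is perfect, so the longest perfect 3' overlap is 3.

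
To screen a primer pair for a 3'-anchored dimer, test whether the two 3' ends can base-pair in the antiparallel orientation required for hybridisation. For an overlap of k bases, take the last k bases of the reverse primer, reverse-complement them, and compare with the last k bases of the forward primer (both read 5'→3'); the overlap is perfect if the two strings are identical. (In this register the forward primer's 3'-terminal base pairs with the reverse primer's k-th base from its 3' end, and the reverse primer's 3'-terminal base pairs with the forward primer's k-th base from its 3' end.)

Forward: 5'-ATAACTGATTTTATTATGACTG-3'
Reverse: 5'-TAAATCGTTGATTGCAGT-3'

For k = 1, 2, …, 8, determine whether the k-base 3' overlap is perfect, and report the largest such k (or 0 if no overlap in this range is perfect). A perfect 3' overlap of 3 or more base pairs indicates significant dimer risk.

Last 8 bases (5'→3') — forward …TATGACTG, reverse …ATTGCAGT.
Reverse complement of the reverse primer's last 8 bases: ACTGCAAT; its first k bases are the reverse complement of the reverse primer's last k bases, so a perfect k-base overlap needs the forward primer's last k bases to equal them.
Comparing (forward last k vs required): k=1: G vs A ✗; k=2: TG vs AC ✗; k=3: CTG vs ACT ✗; k=4: ACTG vs ACTG ✓; k=5: GACTG vs ACTGC ✗; k=6: TGACTG vs ACTGCA ✗; k=7: ATGACTG vs ACTGCAA ✗; k=8: TATGACTG vs ACTGCAAT ✗.
Only k = 4 is perfect, so the longest perfect 3' overlap is 4.

Longest perfect overlap: 4 complementary base pairs; significant dimer risk (threshold 3).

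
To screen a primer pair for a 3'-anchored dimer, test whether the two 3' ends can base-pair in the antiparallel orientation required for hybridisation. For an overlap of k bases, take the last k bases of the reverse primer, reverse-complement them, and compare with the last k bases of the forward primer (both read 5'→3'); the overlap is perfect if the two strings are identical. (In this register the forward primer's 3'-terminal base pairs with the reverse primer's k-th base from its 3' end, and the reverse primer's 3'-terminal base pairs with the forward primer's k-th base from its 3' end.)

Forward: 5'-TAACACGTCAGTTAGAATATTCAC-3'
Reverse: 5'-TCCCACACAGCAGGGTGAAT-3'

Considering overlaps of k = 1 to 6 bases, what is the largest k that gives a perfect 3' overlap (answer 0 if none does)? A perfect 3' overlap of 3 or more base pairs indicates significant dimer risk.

Last 6 bases (5'→3') — forward …ATTCAC, reverse …GTGAAT.
Reverse complement of the reverse primer's last 6 bases: ATTCAC; its first k bases are the reverse complement of the reverse primer's last k bases, so a perfect k-base overlap needs the forward primer's last k bases to equal them.
Comparing (forward last k vs required): k=1: C vs A ✗; k=2: AC vs AT ✗; k=3: CAC vs ATT ✗; k=4: TCAC vs ATTC ✗; k=5: TTCAC vs ATTCA ✗; k=6: ATTCAC vs ATTCAC ✓.
Only k = 6 is perfect, so the longest perfect 3' overlap is 6.

Longest perfect overlap: 6 complementary base pairs; significant dimer risk (threshold 3).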